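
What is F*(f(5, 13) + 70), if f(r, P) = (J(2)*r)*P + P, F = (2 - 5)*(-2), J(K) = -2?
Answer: -282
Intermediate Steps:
F = 6 (F = -3*(-2) = 6)
f(r, P) = P - 2*P*r (f(r, P) = (-2*r)*P + P = -2*P*r + P = P - 2*P*r)
F*(f(5, 13) + 70) = 6*(13*(1 - 2*5) + 70) = 6*(13*(1 - 10) + 70) = 6*(13*(-9) + 70) = 6*(-117 + 70) = 6*(-47) = -282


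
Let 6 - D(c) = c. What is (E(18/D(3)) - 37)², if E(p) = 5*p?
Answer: 49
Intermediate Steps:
D(c) = 6 - c
(E(18/D(3)) - 37)² = (5*(18/(6 - 1*3)) - 37)² = (5*(18/(6 - 3)) - 37)² = (5*(18/3) - 37)² = (5*(18*(⅓)) - 37)² = (5*6 - 37)² = (30 - 37)² = (-7)² = 49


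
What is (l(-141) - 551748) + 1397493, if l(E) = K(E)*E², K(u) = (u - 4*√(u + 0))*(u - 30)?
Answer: 480196536 + 13598604*I*√141 ≈ 4.802e+8 + 1.6147e+8*I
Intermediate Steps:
K(u) = (-30 + u)*(u - 4*√u) (K(u) = (u - 4*√u)*(-30 + u) = (-30 + u)*(u - 4*√u))
l(E) = E²*(E² - 30*E - 4*E^(3/2) + 120*√E) (l(E) = (E² - 30*E - 4*E^(3/2) + 120*√E)*E² = E²*(E² - 30*E - 4*E^(3/2) + 120*√E))
(l(-141) - 551748) + 1397493 = (((-141)⁴ - 30*(-141)³ - (-11212884)*I*√141 + 120*(-141)^(5/2)) - 551748) + 1397493 = ((395254161 - 30*(-2803221) - (-11212884)*I*√141 + 120*(19881*I*√141)) - 551748) + 1397493 = ((395254161 + 84096630 + 11212884*I*√141 + 2385720*I*√141) - 551748) + 1397493 = ((479350791 + 13598604*I*√141) - 551748) + 1397493 = (478799043 + 13598604*I*√141) + 1397493 = 480196536 + 13598604*I*√141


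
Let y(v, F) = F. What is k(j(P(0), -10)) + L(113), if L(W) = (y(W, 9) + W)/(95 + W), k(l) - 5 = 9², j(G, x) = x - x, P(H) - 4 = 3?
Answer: 9005/104 ≈ 86.587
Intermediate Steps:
P(H) = 7 (P(H) = 4 + 3 = 7)
j(G, x) = 0
k(l) = 86 (k(l) = 5 + 9² = 5 + 81 = 86)
L(W) = (9 + W)/(95 + W)
k(j(P(0), -10)) + L(113) = 86 + (9 + 113)/(95 + 113) = 86 + 122/208 = 86 + (1/208)*122 = 86 + 61/104 = 9005/104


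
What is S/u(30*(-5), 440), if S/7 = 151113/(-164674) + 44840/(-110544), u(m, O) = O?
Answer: -752769301/35757312360 ≈ -0.021052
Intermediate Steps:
S = -752769301/81266619 (S = 7*(151113/(-164674) + 44840/(-110544)) = 7*(151113*(-1/164674) + 44840*(-1/110544)) = 7*(-151113/164674 - 5605/13818) = 7*(-752769301/568866333) = -752769301/81266619 ≈ -9.2630)
S/u(30*(-5), 440) = -752769301/81266619/440 = -752769301/81266619*1/440 = -752769301/35757312360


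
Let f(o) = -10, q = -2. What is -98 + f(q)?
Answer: -108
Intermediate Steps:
-98 + f(q) = -98 - 10 = -108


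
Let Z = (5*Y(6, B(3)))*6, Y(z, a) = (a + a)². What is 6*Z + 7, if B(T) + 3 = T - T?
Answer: 6487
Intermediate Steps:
B(T) = -3 (B(T) = -3 + (T - T) = -3 + 0 = -3)
Y(z, a) = 4*a² (Y(z, a) = (2*a)² = 4*a²)
Z = 1080 (Z = (5*(4*(-3)²))*6 = (5*(4*9))*6 = (5*36)*6 = 180*6 = 1080)
6*Z + 7 = 6*1080 + 7 = 6480 + 7 = 6487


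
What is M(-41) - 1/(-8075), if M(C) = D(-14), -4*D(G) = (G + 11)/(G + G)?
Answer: -24113/904400 ≈ -0.026662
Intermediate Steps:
D(G) = -(11 + G)/(8*G) (D(G) = -(G + 11)/(4*(G + G)) = -(11 + G)/(4*(2*G)) = -(11 + G)*1/(2*G)/4 = -(11 + G)/(8*G))
M(C) = -3/112 (M(C) = (1/8)*(-11 - 1*(-14))/(-14) = (1/8)*(-1/14)*(-11 + 14) = (1/8)*(-1/14)*3 = -3/112)
M(-41) - 1/(-8075) = -3/112 - 1/(-8075) = -3/112 - 1*(-1/8075) = -3/112 + 1/8075 = -24113/904400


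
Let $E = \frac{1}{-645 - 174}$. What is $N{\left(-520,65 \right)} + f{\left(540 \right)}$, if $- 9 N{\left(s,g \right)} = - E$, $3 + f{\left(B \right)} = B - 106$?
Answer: $\frac{3176900}{7371} \approx 431.0$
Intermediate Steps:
$f{\left(B \right)} = -109 + B$ ($f{\left(B \right)} = -3 + \left(B - 106\right) = -3 + \left(-106 + B\right) = -109 + B$)
$E = - \frac{1}{819}$ ($E = \frac{1}{-819} = - \frac{1}{819} \approx -0.001221$)
$N{\left(s,g \right)} = - \frac{1}{7371}$ ($N{\left(s,g \right)} = - \frac{\left(-1\right) \left(- \frac{1}{819}\right)}{9} = \left(- \frac{1}{9}\right) \frac{1}{819} = - \frac{1}{7371}$)
$N{\left(-520,65 \right)} + f{\left(540 \right)} = - \frac{1}{7371} + \left(-109 + 540\right) = - \frac{1}{7371} + 431 = \frac{3176900}{7371}$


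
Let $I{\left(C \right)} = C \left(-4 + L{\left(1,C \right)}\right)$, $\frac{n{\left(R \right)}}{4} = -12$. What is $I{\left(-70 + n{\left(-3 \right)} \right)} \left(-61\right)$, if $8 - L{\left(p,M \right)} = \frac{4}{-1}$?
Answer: $57584$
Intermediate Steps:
$n{\left(R \right)} = -48$ ($n{\left(R \right)} = 4 \left(-12\right) = -48$)
$L{\left(p,M \right)} = 12$ ($L{\left(p,M \right)} = 8 - \frac{4}{-1} = 8 - 4 \left(-1\right) = 8 - -4 = 8 + 4 = 12$)
$I{\left(C \right)} = 8 C$ ($I{\left(C \right)} = C \left(-4 + 12\right) = C 8 = 8 C$)
$I{\left(-70 + n{\left(-3 \right)} \right)} \left(-61\right) = 8 \left(-70 - 48\right) \left(-61\right) = 8 \left(-118\right) \left(-61\right) = \left(-944\right) \left(-61\right) = 57584$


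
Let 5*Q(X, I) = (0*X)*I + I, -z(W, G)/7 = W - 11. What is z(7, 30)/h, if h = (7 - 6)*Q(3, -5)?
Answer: -28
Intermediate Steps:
z(W, G) = 77 - 7*W (z(W, G) = -7*(W - 11) = -7*(-11 + W) = 77 - 7*W)
Q(X, I) = I/5 (Q(X, I) = ((0*X)*I + I)/5 = (0*I + I)/5 = (0 + I)/5 = I/5)
h = -1 (h = (7 - 6)*((⅕)*(-5)) = 1*(-1) = -1)
z(7, 30)/h = (77 - 7*7)/(-1) = (77 - 49)*(-1) = 28*(-1) = -28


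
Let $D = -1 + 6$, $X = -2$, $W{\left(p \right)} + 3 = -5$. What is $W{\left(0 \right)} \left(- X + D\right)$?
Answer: $-56$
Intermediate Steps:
$W{\left(p \right)} = -8$ ($W{\left(p \right)} = -3 - 5 = -8$)
$D = 5$
$W{\left(0 \right)} \left(- X + D\right) = - 8 \left(\left(-1\right) \left(-2\right) + 5\right) = - 8 \left(2 + 5\right) = \left(-8\right) 7 = -56$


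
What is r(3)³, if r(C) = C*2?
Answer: 216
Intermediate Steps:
r(C) = 2*C
r(3)³ = (2*3)³ = 6³ = 216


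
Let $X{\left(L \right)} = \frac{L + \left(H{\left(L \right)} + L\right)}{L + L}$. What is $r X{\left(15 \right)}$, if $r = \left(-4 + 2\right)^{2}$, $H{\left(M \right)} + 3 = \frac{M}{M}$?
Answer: $\frac{56}{15} \approx 3.7333$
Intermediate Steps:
$H{\left(M \right)} = -2$ ($H{\left(M \right)} = -3 + \frac{M}{M} = -3 + 1 = -2$)
$X{\left(L \right)} = \frac{-2 + 2 L}{2 L}$ ($X{\left(L \right)} = \frac{L + \left(-2 + L\right)}{L + L} = \frac{-2 + 2 L}{2 L}$)
$r = 4$ ($r = \left(-2\right)^{2} = 4$)
$r X{\left(15 \right)} = 4 \frac{-1 + 15}{15} = 4 \cdot \frac{1}{15} \cdot 14 = 4 \cdot \frac{14}{15} = \frac{56}{15}$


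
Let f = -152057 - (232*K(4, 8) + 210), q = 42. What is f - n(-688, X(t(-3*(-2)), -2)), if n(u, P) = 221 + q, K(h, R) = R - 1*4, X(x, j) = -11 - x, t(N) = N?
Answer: -153458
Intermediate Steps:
K(h, R) = -4 + R (K(h, R) = R - 4 = -4 + R)
n(u, P) = 263 (n(u, P) = 221 + 42 = 263)
f = -153195 (f = -152057 - (232*(-4 + 8) + 210) = -152057 - (232*4 + 210) = -152057 - (928 + 210) = -152057 - 1*1138 = -152057 - 1138 = -153195)
f - n(-688, X(t(-3*(-2)), -2)) = -153195 - 1*263 = -153195 - 263 = -153458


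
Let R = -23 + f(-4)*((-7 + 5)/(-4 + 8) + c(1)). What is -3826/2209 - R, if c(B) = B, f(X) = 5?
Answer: 82917/4418 ≈ 18.768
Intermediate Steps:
R = -41/2 (R = -23 + 5*((-7 + 5)/(-4 + 8) + 1) = -23 + 5*(-2/4 + 1) = -23 + 5*(-2*¼ + 1) = -23 + 5*(-½ + 1) = -23 + 5*(½) = -23 + 5/2 = -41/2 ≈ -20.500)
-3826/2209 - R = -3826/2209 - 1*(-41/2) = -3826*1/2209 + 41/2 = -3826/2209 + 41/2 = 82917/4418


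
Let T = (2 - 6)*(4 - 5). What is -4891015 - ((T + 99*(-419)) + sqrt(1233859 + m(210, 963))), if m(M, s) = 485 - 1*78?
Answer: -4849538 - sqrt(1234266) ≈ -4.8506e+6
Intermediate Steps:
m(M, s) = 407 (m(M, s) = 485 - 78 = 407)
T = 4 (T = -4*(-1) = 4)
-4891015 - ((T + 99*(-419)) + sqrt(1233859 + m(210, 963))) = -4891015 - ((4 + 99*(-419)) + sqrt(1233859 + 407)) = -4891015 - ((4 - 41481) + sqrt(1234266)) = -4891015 - (-41477 + sqrt(1234266)) = -4891015 + (41477 - sqrt(1234266)) = -4849538 - sqrt(1234266)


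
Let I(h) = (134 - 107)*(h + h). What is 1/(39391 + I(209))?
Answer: 1/50677 ≈ 1.9733e-5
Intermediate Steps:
I(h) = 54*h (I(h) = 27*(2*h) = 54*h)
1/(39391 + I(209)) = 1/(39391 + 54*209) = 1/(39391 + 11286) = 1/50677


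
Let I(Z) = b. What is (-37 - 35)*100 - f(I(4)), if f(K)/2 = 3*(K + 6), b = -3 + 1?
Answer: -7224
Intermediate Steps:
b = -2
I(Z) = -2
f(K) = 36 + 6*K (f(K) = 2*(3*(K + 6)) = 2*(3*(6 + K)) = 2*(18 + 3*K) = 36 + 6*K)
(-37 - 35)*100 - f(I(4)) = (-37 - 35)*100 - (36 + 6*(-2)) = -72*100 - (36 - 12) = -7200 - 1*24 = -7200 - 24 = -7224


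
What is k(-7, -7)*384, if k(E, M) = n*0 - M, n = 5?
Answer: 2688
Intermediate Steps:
k(E, M) = -M (k(E, M) = 5*0 - M = 0 - M = -M)
k(-7, -7)*384 = -1*(-7)*384 = 7*384 = 2688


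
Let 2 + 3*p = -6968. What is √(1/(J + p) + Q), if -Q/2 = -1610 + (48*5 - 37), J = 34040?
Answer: √1019064504018/19030 ≈ 53.047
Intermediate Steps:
p = -6970/3 (p = -⅔ + (⅓)*(-6968) = -⅔ - 6968/3 = -6970/3 ≈ -2323.3)
Q = 2814 (Q = -2*(-1610 + (48*5 - 37)) = -2*(-1610 + (240 - 37)) = -2*(-1610 + 203) = -2*(-1407) = 2814)
√(1/(J + p) + Q) = √(1/(34040 - 6970/3) + 2814) = √(1/(95150/3) + 2814) = √(3/95150 + 2814) = √(267752103/95150) = √1019064504018/19030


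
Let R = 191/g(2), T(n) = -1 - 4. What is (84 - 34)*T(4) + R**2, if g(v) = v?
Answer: 35481/4 ≈ 8870.3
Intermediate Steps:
T(n) = -5
R = 191/2 ≈ 95.500
(84 - 34)*T(4) + R**2 = (84 - 34)*(-5) + (191/2)**2 = 50*(-5) + 36481/4 = -250 + 36481/4 = 35481/4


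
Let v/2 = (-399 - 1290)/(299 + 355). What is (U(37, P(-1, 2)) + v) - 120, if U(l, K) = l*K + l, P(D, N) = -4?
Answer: -25742/109 ≈ -236.17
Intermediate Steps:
U(l, K) = l + K*l (U(l, K) = K*l + l = l + K*l)
v = -563/109 (v = 2*((-399 - 1290)/(299 + 355)) = 2*(-1689/654) = 2*(-1689*1/654) = 2*(-563/218) = -563/109 ≈ -5.1651)
(U(37, P(-1, 2)) + v) - 120 = (37*(1 - 4) - 563/109) - 120 = (37*(-3) - 563/109) - 120 = (-111 - 563/109) - 120 = -12662/109 - 120 = -25742/109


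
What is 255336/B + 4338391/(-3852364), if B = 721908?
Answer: -179022662977/231754365876 ≈ -0.77247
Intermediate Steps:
255336/B + 4338391/(-3852364) = 255336/721908 + 4338391/(-3852364) = 255336*(1/721908) + 4338391*(-1/3852364) = 21278/60159 - 4338391/3852364 = -179022662977/231754365876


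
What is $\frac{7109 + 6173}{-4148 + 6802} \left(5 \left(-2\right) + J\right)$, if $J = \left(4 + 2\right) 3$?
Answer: $\frac{53128}{1327} \approx 40.036$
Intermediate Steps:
$J = 18$ ($J = 6 \cdot 3 = 18$)
$\frac{7109 + 6173}{-4148 + 6802} \left(5 \left(-2\right) + J\right) = \frac{7109 + 6173}{-4148 + 6802} \left(5 \left(-2\right) + 18\right) = \frac{13282}{2654} \left(-10 + 18\right) = 13282 \cdot \frac{1}{2654} \cdot 8 = \frac{6641}{1327} \cdot 8 = \frac{53128}{1327}$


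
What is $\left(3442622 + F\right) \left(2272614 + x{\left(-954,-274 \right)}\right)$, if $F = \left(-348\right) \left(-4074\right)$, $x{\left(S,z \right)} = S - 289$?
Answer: $11039712552754$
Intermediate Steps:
$x{\left(S,z \right)} = -289 + S$
$F = 1417752$
$\left(3442622 + F\right) \left(2272614 + x{\left(-954,-274 \right)}\right) = \left(3442622 + 1417752\right) \left(2272614 - 1243\right) = 4860374 \left(2272614 - 1243\right) = 4860374 \cdot 2271371 = 11039712552754$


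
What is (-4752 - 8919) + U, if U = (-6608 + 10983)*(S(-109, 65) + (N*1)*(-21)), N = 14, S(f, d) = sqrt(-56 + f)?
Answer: -1299921 + 4375*I*sqrt(165) ≈ -1.2999e+6 + 56198.0*I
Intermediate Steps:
U = -1286250 + 4375*I*sqrt(165) (U = (-6608 + 10983)*(sqrt(-56 - 109) + (14*1)*(-21)) = 4375*(sqrt(-165) + 14*(-21)) = 4375*(I*sqrt(165) - 294) = 4375*(-294 + I*sqrt(165)) = -1286250 + 4375*I*sqrt(165) ≈ -1.2863e+6 + 56198.0*I)
(-4752 - 8919) + U = (-4752 - 8919) + (-1286250 + 4375*I*sqrt(165)) = -13671 + (-1286250 + 4375*I*sqrt(165)) = -1299921 + 4375*I*sqrt(165)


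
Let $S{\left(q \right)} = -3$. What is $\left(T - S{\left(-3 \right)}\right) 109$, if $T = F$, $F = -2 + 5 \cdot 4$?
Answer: $2289$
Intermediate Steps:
$F = 18$ ($F = -2 + 20 = 18$)
$T = 18$
$\left(T - S{\left(-3 \right)}\right) 109 = \left(18 - -3\right) 109 = \left(18 + 3\right) 109 = 21 \cdot 109 = 2289$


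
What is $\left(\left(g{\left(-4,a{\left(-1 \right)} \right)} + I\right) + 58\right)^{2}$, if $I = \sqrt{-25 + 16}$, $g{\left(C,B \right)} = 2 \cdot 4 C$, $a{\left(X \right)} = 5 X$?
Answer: $667 + 156 i \approx 667.0 + 156.0 i$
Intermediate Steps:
$g{\left(C,B \right)} = 8 C$
$I = 3 i$ ($I = \sqrt{-9} = 3 i \approx 3.0 i$)
$\left(\left(g{\left(-4,a{\left(-1 \right)} \right)} + I\right) + 58\right)^{2} = \left(\left(8 \left(-4\right) + 3 i\right) + 58\right)^{2} = \left(\left(-32 + 3 i\right) + 58\right)^{2} = \left(26 + 3 i\right)^{2}$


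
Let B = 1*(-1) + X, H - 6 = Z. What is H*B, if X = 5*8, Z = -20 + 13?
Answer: -39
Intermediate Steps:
Z = -7
H = -1 (H = 6 - 7 = -1)
X = 40
B = 39 (B = 1*(-1) + 40 = -1 + 40 = 39)
H*B = -1*39 = -39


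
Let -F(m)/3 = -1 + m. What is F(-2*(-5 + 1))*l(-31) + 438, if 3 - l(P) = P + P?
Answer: -927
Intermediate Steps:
l(P) = 3 - 2*P (l(P) = 3 - (P + P) = 3 - 2*P)
F(m) = 3 - 3*m (F(m) = -3*(-1 + m) = 3 - 3*m)
F(-2*(-5 + 1))*l(-31) + 438 = (3 - (-6)*(-5 + 1))*(3 - 2*(-31)) + 438 = (3 - (-6)*(-4))*(3 + 62) + 438 = (3 - 3*8)*65 + 438 = (3 - 24)*65 + 438 = -21*65 + 438 = -1365 + 438 = -927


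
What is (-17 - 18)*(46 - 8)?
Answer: -1330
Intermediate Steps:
(-17 - 18)*(46 - 8) = -35*38 = -1330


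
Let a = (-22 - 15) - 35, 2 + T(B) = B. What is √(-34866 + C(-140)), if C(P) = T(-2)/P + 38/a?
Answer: I*√1537612615/210 ≈ 186.73*I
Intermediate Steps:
T(B) = -2 + B
a = -72 (a = -37 - 35 = -72)
C(P) = -19/36 - 4/P (C(P) = (-2 - 2)/P + 38/(-72) = -4/P + 38*(-1/72) = -4/P - 19/36 = -19/36 - 4/P)
√(-34866 + C(-140)) = √(-34866 + (-19/36 - 4/(-140))) = √(-34866 + (-19/36 - 4*(-1/140))) = √(-34866 + (-19/36 + 1/35)) = √(-34866 - 629/1260) = √(-43931789/1260) = I*√1537612615/210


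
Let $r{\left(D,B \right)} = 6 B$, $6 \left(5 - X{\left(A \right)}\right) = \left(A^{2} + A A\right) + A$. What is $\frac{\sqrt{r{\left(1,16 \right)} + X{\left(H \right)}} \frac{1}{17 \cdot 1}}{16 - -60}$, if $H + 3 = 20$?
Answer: $\frac{\sqrt{66}}{7752} \approx 0.001048$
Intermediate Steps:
$H = 17$ ($H = -3 + 20 = 17$)
$X{\left(A \right)} = 5 - \frac{A^{2}}{3} - \frac{A}{6}$ ($X{\left(A \right)} = 5 - \frac{\left(A^{2} + A A\right) + A}{6} = 5 - \frac{\left(A^{2} + A^{2}\right) + A}{6} = 5 - \frac{2 A^{2} + A}{6} = 5 - \frac{A + 2 A^{2}}{6} = 5 - \left(\frac{A^{2}}{3} + \frac{A}{6}\right) = 5 - \frac{A^{2}}{3} - \frac{A}{6}$)
$\frac{\sqrt{r{\left(1,16 \right)} + X{\left(H \right)}} \frac{1}{17 \cdot 1}}{16 - -60} = \frac{\sqrt{6 \cdot 16 - \left(- \frac{13}{6} + \frac{289}{3}\right)} \frac{1}{17 \cdot 1}}{16 - -60} = \frac{\sqrt{96 - \frac{565}{6}} \cdot \frac{1}{17}}{16 + 60} = \frac{\sqrt{96 - \frac{565}{6}} \cdot \frac{1}{17}}{76} = \sqrt{96 - \frac{565}{6}} \cdot \frac{1}{17} \cdot \frac{1}{76} = \sqrt{\frac{11}{6}} \cdot \frac{1}{17} \cdot \frac{1}{76} = \frac{\sqrt{66}}{6} \cdot \frac{1}{17} \cdot \frac{1}{76} = \frac{\sqrt{66}}{102} \cdot \frac{1}{76} = \frac{\sqrt{66}}{7752}$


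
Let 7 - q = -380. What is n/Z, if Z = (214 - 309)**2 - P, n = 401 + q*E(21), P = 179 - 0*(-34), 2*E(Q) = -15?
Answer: -5003/17692 ≈ -0.28278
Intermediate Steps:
E(Q) = -15/2 (E(Q) = (1/2)*(-15) = -15/2)
P = 179 (P = 179 - 285*0 = 179 + 0 = 179)
q = 387 (q = 7 - 1*(-380) = 7 + 380 = 387)
n = -5003/2 (n = 401 + 387*(-15/2) = 401 - 5805/2 = -5003/2 ≈ -2501.5)
Z = 8846 (Z = (214 - 309)**2 - 1*179 = (-95)**2 - 179 = 9025 - 179 = 8846)
n/Z = -5003/2/8846 = -5003/2*1/8846 = -5003/17692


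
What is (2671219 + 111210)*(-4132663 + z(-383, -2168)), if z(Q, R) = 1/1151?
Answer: -13235166423787048/1151 ≈ -1.1499e+13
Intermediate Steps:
z(Q, R) = 1/1151
(2671219 + 111210)*(-4132663 + z(-383, -2168)) = (2671219 + 111210)*(-4132663 + 1/1151) = 2782429*(-4756695112/1151) = -13235166423787048/1151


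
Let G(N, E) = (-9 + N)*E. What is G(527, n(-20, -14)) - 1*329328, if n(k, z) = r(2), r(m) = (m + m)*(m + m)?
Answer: -321040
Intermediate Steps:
r(m) = 4*m² (r(m) = (2*m)*(2*m) = 4*m²)
n(k, z) = 16 (n(k, z) = 4*2² = 4*4 = 16)
G(N, E) = E*(-9 + N)
G(527, n(-20, -14)) - 1*329328 = 16*(-9 + 527) - 1*329328 = 16*518 - 329328 = 8288 - 329328 = -321040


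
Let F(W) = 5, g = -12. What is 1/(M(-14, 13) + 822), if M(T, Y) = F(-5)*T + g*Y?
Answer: 1/596 ≈ 0.0016779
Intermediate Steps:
M(T, Y) = -12*Y + 5*T (M(T, Y) = 5*T - 12*Y = -12*Y + 5*T)
1/(M(-14, 13) + 822) = 1/((-12*13 + 5*(-14)) + 822) = 1/((-156 - 70) + 822) = 1/(-226 + 822) = 1/596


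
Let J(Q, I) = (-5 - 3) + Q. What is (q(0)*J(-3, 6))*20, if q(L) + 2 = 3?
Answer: -220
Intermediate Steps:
q(L) = 1 (q(L) = -2 + 3 = 1)
J(Q, I) = -8 + Q
(q(0)*J(-3, 6))*20 = (1*(-8 - 3))*20 = (1*(-11))*20 = -11*20 = -220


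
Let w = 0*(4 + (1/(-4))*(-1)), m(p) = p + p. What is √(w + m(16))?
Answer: 4*√2 ≈ 5.6569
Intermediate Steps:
m(p) = 2*p
w = 0 (w = 0*(4 + (1*(-¼))*(-1)) = 0*(4 - ¼*(-1)) = 0*(4 + ¼) = 0*(17/4) = 0)
√(w + m(16)) = √(0 + 2*16) = √(0 + 32) = √32 = 4*√2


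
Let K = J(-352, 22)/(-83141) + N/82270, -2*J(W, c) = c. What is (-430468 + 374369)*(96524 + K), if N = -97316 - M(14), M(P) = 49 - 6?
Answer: -37037515635913062069/6840010070 ≈ -5.4148e+9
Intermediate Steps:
M(P) = 43
J(W, c) = -c/2
N = -97359 (N = -97316 - 1*43 = -97316 - 43 = -97359)
K = -8093619649/6840010070 (K = -½*22/(-83141) - 97359/82270 = -11*(-1/83141) - 97359*1/82270 = 11/83141 - 97359/82270 = -8093619649/6840010070 ≈ -1.1833)
(-430468 + 374369)*(96524 + K) = (-430468 + 374369)*(96524 - 8093619649/6840010070) = -56099*660217038377031/6840010070 = -37037515635913062069/6840010070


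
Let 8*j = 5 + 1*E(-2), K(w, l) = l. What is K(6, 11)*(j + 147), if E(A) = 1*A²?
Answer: 13035/8 ≈ 1629.4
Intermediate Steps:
E(A) = A²
j = 9/8 (j = (5 + 1*(-2)²)/8 = (5 + 1*4)/8 = (5 + 4)/8 = (⅛)*9 = 9/8 ≈ 1.1250)
K(6, 11)*(j + 147) = 11*(9/8 + 147) = 11*(1185/8) = 13035/8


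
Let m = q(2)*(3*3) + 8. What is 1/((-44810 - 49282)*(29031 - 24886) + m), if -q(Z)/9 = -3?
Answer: -1/390011089 ≈ -2.5640e-9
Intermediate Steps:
q(Z) = 27 (q(Z) = -9*(-3) = 27)
m = 251 (m = 27*(3*3) + 8 = 27*9 + 8 = 243 + 8 = 251)
1/((-44810 - 49282)*(29031 - 24886) + m) = 1/((-44810 - 49282)*(29031 - 24886) + 251) = 1/(-94092*4145 + 251) = 1/(-390011340 + 251) = 1/(-390011089) = -1/390011089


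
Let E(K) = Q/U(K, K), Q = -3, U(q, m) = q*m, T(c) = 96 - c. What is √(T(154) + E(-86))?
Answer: I*√428971/86 ≈ 7.6158*I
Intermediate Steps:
U(q, m) = m*q
E(K) = -3/K²
√(T(154) + E(-86)) = √((96 - 1*154) - 3/(-86)²) = √((96 - 154) - 3*1/7396) = √(-58 - 3/7396) = √(-428971/7396) = I*√428971/86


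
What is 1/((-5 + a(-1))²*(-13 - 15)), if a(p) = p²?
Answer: -1/448 ≈ -0.0022321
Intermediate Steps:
1/((-5 + a(-1))²*(-13 - 15)) = 1/((-5 + (-1)²)²*(-13 - 15)) = 1/((-5 + 1)²*(-28)) = 1/((-4)²*(-28)) = 1/(16*(-28)) = 1/(-448) = -1/448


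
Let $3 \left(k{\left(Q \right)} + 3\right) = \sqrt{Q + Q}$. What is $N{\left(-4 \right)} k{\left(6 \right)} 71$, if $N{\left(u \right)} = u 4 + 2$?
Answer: $2982 - \frac{1988 \sqrt{3}}{3} \approx 1834.2$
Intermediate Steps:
$N{\left(u \right)} = 2 + 4 u$ ($N{\left(u \right)} = 4 u + 2 = 2 + 4 u$)
$k{\left(Q \right)} = -3 + \frac{\sqrt{2} \sqrt{Q}}{3}$ ($k{\left(Q \right)} = -3 + \frac{\sqrt{Q + Q}}{3} = -3 + \frac{\sqrt{2 Q}}{3} = -3 + \frac{\sqrt{2} \sqrt{Q}}{3}$)
$N{\left(-4 \right)} k{\left(6 \right)} 71 = \left(2 + 4 \left(-4\right)\right) \left(-3 + \frac{\sqrt{2} \sqrt{6}}{3}\right) 71 = \left(2 - 16\right) \left(-3 + \frac{2 \sqrt{3}}{3}\right) 71 = - 14 \left(-3 + \frac{2 \sqrt{3}}{3}\right) 71 = \left(42 - \frac{28 \sqrt{3}}{3}\right) 71 = 2982 - \frac{1988 \sqrt{3}}{3}$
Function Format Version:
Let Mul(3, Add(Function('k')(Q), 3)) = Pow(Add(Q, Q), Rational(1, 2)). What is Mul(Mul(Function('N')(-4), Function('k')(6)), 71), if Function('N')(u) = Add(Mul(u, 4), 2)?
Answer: Add(2982, Mul(Rational(-1988, 3), Pow(3, Rational(1, 2)))) ≈ 1834.2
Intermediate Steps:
Function('N')(u) = Add(2, Mul(4, u)) (Function('N')(u) = Add(Mul(4, u), 2) = Add(2, Mul(4, u)))
Function('k')(Q) = Add(-3, Mul(Rational(1, 3), Pow(2, Rational(1, 2)), Pow(Q, Rational(1, 2)))) (Function('k')(Q) = Add(-3, Mul(Rational(1, 3), Pow(Add(Q, Q), Rational(1, 2)))) = Add(-3, Mul(Rational(1, 3), Pow(Mul(2, Q), Rational(1, 2)))) = Add(-3, Mul(Rational(1, 3), Mul(Pow(2, Rational(1, 2)), Pow(Q, Rational(1, 2))))) = Add(-3, Mul(Rational(1, 3), Pow(2, Rational(1, 2)), Pow(Q, Rational(1, 2)))))
Mul(Mul(Function('N')(-4), Function('k')(6)), 71) = Mul(Mul(Add(2, Mul(4, -4)), Add(-3, Mul(Rational(1, 3), Pow(2, Rational(1, 2)), Pow(6, Rational(1, 2))))), 71) = Mul(Mul(Add(2, -16), Add(-3, Mul(Rational(2, 3), Pow(3, Rational(1, 2))))), 71) = Mul(Mul(-14, Add(-3, Mul(Rational(2, 3), Pow(3, Rational(1, 2))))), 71) = Mul(Add(42, Mul(Rational(-28, 3), Pow(3, Rational(1, 2)))), 71) = Add(2982, Mul(Rational(-1988, 3), Pow(3, Rational(1, 2))))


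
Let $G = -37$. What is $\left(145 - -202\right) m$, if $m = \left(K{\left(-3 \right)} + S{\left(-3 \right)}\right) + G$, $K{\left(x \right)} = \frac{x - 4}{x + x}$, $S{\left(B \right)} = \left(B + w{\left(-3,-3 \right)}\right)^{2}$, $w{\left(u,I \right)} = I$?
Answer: $\frac{347}{6} \approx 57.833$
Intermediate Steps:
$S{\left(B \right)} = \left(-3 + B\right)^{2}$ ($S{\left(B \right)} = \left(B - 3\right)^{2} = \left(-3 + B\right)^{2}$)
$K{\left(x \right)} = \frac{-4 + x}{2 x}$
$m = \frac{1}{6}$ ($m = \left(\frac{-4 - 3}{2 \left(-3\right)} + \left(-3 - 3\right)^{2}\right) - 37 = \left(\frac{1}{2} \left(- \frac{1}{3}\right) \left(-7\right) + \left(-6\right)^{2}\right) - 37 = \left(\frac{7}{6} + 36\right) - 37 = \frac{223}{6} - 37 = \frac{1}{6} \approx 0.16667$)
$\left(145 - -202\right) m = \left(145 - -202\right) \frac{1}{6} = \left(145 + 202\right) \frac{1}{6} = 347 \cdot \frac{1}{6} = \frac{347}{6}$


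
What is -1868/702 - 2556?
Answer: -898090/351 ≈ -2558.7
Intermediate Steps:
-1868/702 - 2556 = -1868*1/702 - 2556 = -934/351 - 2556 = -898090/351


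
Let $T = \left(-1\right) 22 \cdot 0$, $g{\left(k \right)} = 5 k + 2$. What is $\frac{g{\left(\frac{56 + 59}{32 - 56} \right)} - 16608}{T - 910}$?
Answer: $\frac{57017}{3120} \approx 18.275$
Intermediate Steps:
$g{\left(k \right)} = 2 + 5 k$
$T = 0$ ($T = \left(-22\right) 0 = 0$)
$\frac{g{\left(\frac{56 + 59}{32 - 56} \right)} - 16608}{T - 910} = \frac{\left(2 + 5 \frac{56 + 59}{32 - 56}\right) - 16608}{0 - 910} = \frac{\left(2 + 5 \frac{115}{32 - 56}\right) - 16608}{-910} = \left(\left(2 + 5 \frac{115}{-24}\right) - 16608\right) \left(- \frac{1}{910}\right) = \left(\left(2 + 5 \cdot 115 \left(- \frac{1}{24}\right)\right) - 16608\right) \left(- \frac{1}{910}\right) = \left(\left(2 + 5 \left(- \frac{115}{24}\right)\right) - 16608\right) \left(- \frac{1}{910}\right) = \left(\left(2 - \frac{575}{24}\right) - 16608\right) \left(- \frac{1}{910}\right) = \left(- \frac{527}{24} - 16608\right) \left(- \frac{1}{910}\right) = \left(- \frac{399119}{24}\right) \left(- \frac{1}{910}\right) = \frac{57017}{3120}$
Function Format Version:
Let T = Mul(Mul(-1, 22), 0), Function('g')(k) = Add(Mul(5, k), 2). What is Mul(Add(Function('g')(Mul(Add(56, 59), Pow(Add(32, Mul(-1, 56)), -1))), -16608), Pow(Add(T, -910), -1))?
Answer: Rational(57017, 3120) ≈ 18.275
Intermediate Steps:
Function('g')(k) = Add(2, Mul(5, k))
T = 0 (T = Mul(-22, 0) = 0)
Mul(Add(Function('g')(Mul(Add(56, 59), Pow(Add(32, Mul(-1, 56)), -1))), -16608), Pow(Add(T, -910), -1)) = Mul(Add(Add(2, Mul(5, Mul(Add(56, 59), Pow(Add(32, Mul(-1, 56)), -1)))), -16608), Pow(Add(0, -910), -1)) = Mul(Add(Add(2, Mul(5, Mul(115, Pow(Add(32, -56), -1)))), -16608), Pow(-910, -1)) = Mul(Add(Add(2, Mul(5, Mul(115, Pow(-24, -1)))), -16608), Rational(-1, 910)) = Mul(Add(Add(2, Mul(5, Mul(115, Rational(-1, 24)))), -16608), Rational(-1, 910)) = Mul(Add(Add(2, Mul(5, Rational(-115, 24))), -16608), Rational(-1, 910)) = Mul(Add(Add(2, Rational(-575, 24)), -16608), Rational(-1, 910)) = Mul(Add(Rational(-527, 24), -16608), Rational(-1, 910)) = Mul(Rational(-399119, 24), Rational(-1, 910)) = Rational(57017, 3120)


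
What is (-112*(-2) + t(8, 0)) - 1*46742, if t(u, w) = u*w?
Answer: -46518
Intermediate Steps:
(-112*(-2) + t(8, 0)) - 1*46742 = (-112*(-2) + 8*0) - 1*46742 = (224 + 0) - 46742 = 224 - 46742 = -46518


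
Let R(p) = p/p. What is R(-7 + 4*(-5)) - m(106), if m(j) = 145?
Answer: -144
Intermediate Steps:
R(p) = 1
R(-7 + 4*(-5)) - m(106) = 1 - 1*145 = 1 - 145 = -144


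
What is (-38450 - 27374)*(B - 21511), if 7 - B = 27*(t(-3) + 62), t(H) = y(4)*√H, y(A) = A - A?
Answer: 1525668672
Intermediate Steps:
y(A) = 0
t(H) = 0 (t(H) = 0*√H = 0)
B = -1667 (B = 7 - 27*(0 + 62) = 7 - 27*62 = 7 - 1*1674 = 7 - 1674 = -1667)
(-38450 - 27374)*(B - 21511) = (-38450 - 27374)*(-1667 - 21511) = -65824*(-23178) = 1525668672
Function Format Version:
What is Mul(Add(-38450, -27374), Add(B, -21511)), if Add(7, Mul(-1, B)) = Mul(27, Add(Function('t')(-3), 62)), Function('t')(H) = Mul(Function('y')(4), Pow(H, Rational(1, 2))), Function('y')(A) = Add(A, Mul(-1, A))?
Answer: 1525668672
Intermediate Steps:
Function('y')(A) = 0
Function('t')(H) = 0 (Function('t')(H) = Mul(0, Pow(H, Rational(1, 2))) = 0)
B = -1667 (B = Add(7, Mul(-1, Mul(27, Add(0, 62)))) = Add(7, Mul(-1, Mul(27, 62))) = Add(7, Mul(-1, 1674)) = Add(7, -1674) = -1667)
Mul(Add(-38450, -27374), Add(B, -21511)) = Mul(Add(-38450, -27374), Add(-1667, -21511)) = Mul(-65824, -23178) = 1525668672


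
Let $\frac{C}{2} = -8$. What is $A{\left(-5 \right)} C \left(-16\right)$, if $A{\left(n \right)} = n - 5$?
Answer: $-2560$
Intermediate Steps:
$C = -16$ ($C = 2 \left(-8\right) = -16$)
$A{\left(n \right)} = -5 + n$ ($A{\left(n \right)} = n - 5 = -5 + n$)
$A{\left(-5 \right)} C \left(-16\right) = \left(-5 - 5\right) \left(-16\right) \left(-16\right) = \left(-10\right) \left(-16\right) \left(-16\right) = 160 \left(-16\right) = -2560$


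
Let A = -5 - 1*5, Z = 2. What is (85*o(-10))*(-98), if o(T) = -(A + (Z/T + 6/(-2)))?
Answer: -109956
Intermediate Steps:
A = -10 (A = -5 - 5 = -10)
o(T) = 13 - 2/T (o(T) = -(-10 + (2/T + 6/(-2))) = -(-10 + (2/T + 6*(-½))) = -(-10 + (2/T - 3)) = -(-10 + (-3 + 2/T)) = -(-13 + 2/T) = 13 - 2/T)
(85*o(-10))*(-98) = (85*(13 - 2/(-10)))*(-98) = (85*(13 - 2*(-⅒)))*(-98) = (85*(13 + ⅕))*(-98) = (85*(66/5))*(-98) = 1122*(-98) = -109956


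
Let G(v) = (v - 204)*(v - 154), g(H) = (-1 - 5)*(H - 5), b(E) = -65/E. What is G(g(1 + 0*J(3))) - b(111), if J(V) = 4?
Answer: 2597465/111 ≈ 23401.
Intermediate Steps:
g(H) = 30 - 6*H (g(H) = -6*(-5 + H) = 30 - 6*H)
G(v) = (-204 + v)*(-154 + v)
G(g(1 + 0*J(3))) - b(111) = (31416 + (30 - 6*(1 + 0*4))**2 - 358*(30 - 6*(1 + 0*4))) - (-65)/111 = (31416 + (30 - 6*(1 + 0))**2 - 358*(30 - 6*(1 + 0))) - (-65)/111 = (31416 + (30 - 6*1)**2 - 358*(30 - 6*1)) - 1*(-65/111) = (31416 + (30 - 6)**2 - 358*(30 - 6)) + 65/111 = (31416 + 24**2 - 358*24) + 65/111 = (31416 + 576 - 8592) + 65/111 = 23400 + 65/111 = 2597465/111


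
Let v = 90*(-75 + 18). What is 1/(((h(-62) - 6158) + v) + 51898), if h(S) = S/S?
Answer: 1/40611 ≈ 2.4624e-5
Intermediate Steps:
v = -5130 (v = 90*(-57) = -5130)
h(S) = 1
1/(((h(-62) - 6158) + v) + 51898) = 1/(((1 - 6158) - 5130) + 51898) = 1/((-6157 - 5130) + 51898) = 1/(-11287 + 51898) = 1/40611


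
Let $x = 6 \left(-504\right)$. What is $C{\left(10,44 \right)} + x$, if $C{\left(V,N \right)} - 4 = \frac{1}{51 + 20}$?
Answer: $- \frac{214419}{71} \approx -3020.0$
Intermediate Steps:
$x = -3024$
$C{\left(V,N \right)} = \frac{285}{71}$ ($C{\left(V,N \right)} = 4 + \frac{1}{51 + 20} = 4 + \frac{1}{71} = \frac{285}{71}$)
$C{\left(10,44 \right)} + x = \frac{285}{71} - 3024 = - \frac{214419}{71}$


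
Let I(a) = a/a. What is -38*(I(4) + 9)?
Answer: -380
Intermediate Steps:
I(a) = 1
-38*(I(4) + 9) = -38*(1 + 9) = -38*10 = -380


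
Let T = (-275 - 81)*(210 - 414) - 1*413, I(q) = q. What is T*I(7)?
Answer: 505477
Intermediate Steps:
T = 72211 (T = -356*(-204) - 413 = 72624 - 413 = 72211)
T*I(7) = 72211*7 = 505477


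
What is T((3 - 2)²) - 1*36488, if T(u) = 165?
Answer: -36323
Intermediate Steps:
T((3 - 2)²) - 1*36488 = 165 - 1*36488 = 165 - 36488 = -36323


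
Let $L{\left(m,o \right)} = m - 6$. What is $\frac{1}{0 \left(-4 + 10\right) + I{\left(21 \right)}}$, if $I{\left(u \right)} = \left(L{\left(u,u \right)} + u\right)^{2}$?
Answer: $\frac{1}{1296} \approx 0.0007716$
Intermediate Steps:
$L{\left(m,o \right)} = -6 + m$ ($L{\left(m,o \right)} = m - 6 = -6 + m$)
$I{\left(u \right)} = \left(-6 + 2 u\right)^{2}$ ($I{\left(u \right)} = \left(\left(-6 + u\right) + u\right)^{2} = \left(-6 + 2 u\right)^{2}$)
$\frac{1}{0 \left(-4 + 10\right) + I{\left(21 \right)}} = \frac{1}{0 \left(-4 + 10\right) + 4 \left(-3 + 21\right)^{2}} = \frac{1}{0 \cdot 6 + 4 \cdot 18^{2}} = \frac{1}{0 + 4 \cdot 324} = \frac{1}{0 + 1296} = \frac{1}{1296}$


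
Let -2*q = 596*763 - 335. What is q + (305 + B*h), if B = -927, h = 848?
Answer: -2025995/2 ≈ -1.0130e+6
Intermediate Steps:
q = -454413/2 (q = -(596*763 - 335)/2 = -(454748 - 335)/2 = -½*454413 = -454413/2 ≈ -2.2721e+5)
q + (305 + B*h) = -454413/2 + (305 - 927*848) = -454413/2 + (305 - 786096) = -454413/2 - 785791 = -2025995/2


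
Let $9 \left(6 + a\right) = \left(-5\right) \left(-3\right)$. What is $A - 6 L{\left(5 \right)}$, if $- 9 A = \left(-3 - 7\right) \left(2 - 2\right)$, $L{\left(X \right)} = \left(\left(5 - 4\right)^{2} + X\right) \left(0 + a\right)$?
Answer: $156$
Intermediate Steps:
$a = - \frac{13}{3}$ ($a = -6 + \frac{\left(-5\right) \left(-3\right)}{9} = -6 + \frac{1}{9} \cdot 15 = -6 + \frac{5}{3} = - \frac{13}{3} \approx -4.3333$)
$L{\left(X \right)} = - \frac{13}{3} - \frac{13 X}{3}$ ($L{\left(X \right)} = \left(\left(5 - 4\right)^{2} + X\right) \left(0 - \frac{13}{3}\right) = \left(1^{2} + X\right) \left(- \frac{13}{3}\right) = \left(1 + X\right) \left(- \frac{13}{3}\right) = - \frac{13}{3} - \frac{13 X}{3}$)
$A = 0$ ($A = - \frac{\left(-3 - 7\right) \left(2 - 2\right)}{9} = - \frac{\left(-10\right) 0}{9} = \left(- \frac{1}{9}\right) 0 = 0$)
$A - 6 L{\left(5 \right)} = 0 - 6 \left(- \frac{13}{3} - \frac{65}{3}\right) = 0 - -156 = 0 + 156 = 156$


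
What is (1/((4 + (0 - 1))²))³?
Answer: 1/729 ≈ 0.0013717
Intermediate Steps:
(1/((4 + (0 - 1))²))³ = (1/((4 - 1)²))³ = (1/(3²))³ = (1/9)³ = (⅑)³ = 1/729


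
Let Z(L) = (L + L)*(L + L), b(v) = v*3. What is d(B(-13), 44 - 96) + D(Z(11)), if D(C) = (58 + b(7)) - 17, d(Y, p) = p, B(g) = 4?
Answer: 10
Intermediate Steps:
b(v) = 3*v
Z(L) = 4*L² (Z(L) = (2*L)*(2*L) = 4*L²)
D(C) = 62 (D(C) = (58 + 3*7) - 17 = (58 + 21) - 17 = 79 - 17 = 62)
d(B(-13), 44 - 96) + D(Z(11)) = (44 - 96) + 62 = -52 + 62 = 10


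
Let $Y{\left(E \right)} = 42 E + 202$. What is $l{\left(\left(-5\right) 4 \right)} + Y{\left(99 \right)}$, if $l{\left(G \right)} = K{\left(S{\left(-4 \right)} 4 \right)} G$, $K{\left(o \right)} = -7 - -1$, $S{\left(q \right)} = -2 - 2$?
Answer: $4480$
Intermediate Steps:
$Y{\left(E \right)} = 202 + 42 E$
$S{\left(q \right)} = -4$
$K{\left(o \right)} = -6$ ($K{\left(o \right)} = -7 + 1 = -6$)
$l{\left(G \right)} = - 6 G$
$l{\left(\left(-5\right) 4 \right)} + Y{\left(99 \right)} = - 6 \left(\left(-5\right) 4\right) + \left(202 + 42 \cdot 99\right) = \left(-6\right) \left(-20\right) + \left(202 + 4158\right) = 120 + 4360 = 4480$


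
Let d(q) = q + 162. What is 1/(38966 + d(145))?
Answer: 1/39273 ≈ 2.5463e-5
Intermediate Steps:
d(q) = 162 + q
1/(38966 + d(145)) = 1/(38966 + (162 + 145)) = 1/(38966 + 307) = 1/39273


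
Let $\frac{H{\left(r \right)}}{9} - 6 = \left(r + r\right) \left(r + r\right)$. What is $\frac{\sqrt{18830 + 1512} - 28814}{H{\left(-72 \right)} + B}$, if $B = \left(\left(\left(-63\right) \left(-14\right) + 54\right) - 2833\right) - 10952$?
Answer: $- \frac{28814}{173829} + \frac{\sqrt{20342}}{173829} \approx -0.16494$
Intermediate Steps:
$B = -12849$ ($B = \left(\left(882 + 54\right) - 2833\right) - 10952 = \left(936 - 2833\right) - 10952 = -1897 - 10952 = -12849$)
$H{\left(r \right)} = 54 + 36 r^{2}$ ($H{\left(r \right)} = 54 + 9 \left(r + r\right) \left(r + r\right) = 54 + 9 \cdot 2 r 2 r = 54 + 9 \cdot 4 r^{2} = 54 + 36 r^{2}$)
$\frac{\sqrt{18830 + 1512} - 28814}{H{\left(-72 \right)} + B} = \frac{\sqrt{18830 + 1512} - 28814}{\left(54 + 36 \left(-72\right)^{2}\right) - 12849} = \frac{\sqrt{20342} - 28814}{\left(54 + 36 \cdot 5184\right) - 12849} = \frac{-28814 + \sqrt{20342}}{\left(54 + 186624\right) - 12849} = \frac{-28814 + \sqrt{20342}}{186678 - 12849} = \frac{-28814 + \sqrt{20342}}{173829} = \left(-28814 + \sqrt{20342}\right) \frac{1}{173829} = - \frac{28814}{173829} + \frac{\sqrt{20342}}{173829}$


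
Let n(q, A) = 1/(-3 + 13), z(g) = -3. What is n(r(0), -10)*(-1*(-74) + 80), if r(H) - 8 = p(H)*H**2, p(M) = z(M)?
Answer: 77/5 ≈ 15.400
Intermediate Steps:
p(M) = -3
r(H) = 8 - 3*H**2
n(q, A) = 1/10
n(r(0), -10)*(-1*(-74) + 80) = (-1*(-74) + 80)/10 = (74 + 80)/10 = (1/10)*154 = 77/5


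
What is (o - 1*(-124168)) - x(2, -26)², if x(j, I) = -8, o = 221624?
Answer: 345728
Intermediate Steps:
(o - 1*(-124168)) - x(2, -26)² = (221624 - 1*(-124168)) - 1*(-8)² = (221624 + 124168) - 1*64 = 345792 - 64 = 345728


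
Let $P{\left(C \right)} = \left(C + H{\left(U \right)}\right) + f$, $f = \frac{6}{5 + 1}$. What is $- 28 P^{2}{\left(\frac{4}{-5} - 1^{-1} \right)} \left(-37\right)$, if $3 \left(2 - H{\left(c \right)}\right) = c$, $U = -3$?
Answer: $\frac{125356}{25} \approx 5014.2$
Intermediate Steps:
$H{\left(c \right)} = 2 - \frac{c}{3}$
$f = 1$ ($f = \frac{6}{6} = 6 \cdot \frac{1}{6} = 1$)
$P{\left(C \right)} = 4 + C$ ($P{\left(C \right)} = \left(C + \left(2 - -1\right)\right) + 1 = \left(C + \left(2 + 1\right)\right) + 1 = \left(C + 3\right) + 1 = \left(3 + C\right) + 1 = 4 + C$)
$- 28 P^{2}{\left(\frac{4}{-5} - 1^{-1} \right)} \left(-37\right) = - 28 \left(4 + \left(\frac{4}{-5} - 1^{-1}\right)\right)^{2} \left(-37\right) = - 28 \left(4 + \left(4 \left(- \frac{1}{5}\right) - 1\right)\right)^{2} \left(-37\right) = - 28 \left(4 - \frac{9}{5}\right)^{2} \left(-37\right) = - 28 \left(\frac{11}{5}\right)^{2} \left(-37\right) = \left(-28\right) \frac{121}{25} \left(-37\right) = \left(- \frac{3388}{25}\right) \left(-37\right) = \frac{125356}{25}$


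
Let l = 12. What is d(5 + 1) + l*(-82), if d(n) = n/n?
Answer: -983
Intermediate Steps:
d(n) = 1
d(5 + 1) + l*(-82) = 1 + 12*(-82) = 1 - 984 = -983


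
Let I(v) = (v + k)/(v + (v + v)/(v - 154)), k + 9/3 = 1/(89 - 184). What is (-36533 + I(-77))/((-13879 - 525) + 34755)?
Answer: -794752612/442736005 ≈ -1.7951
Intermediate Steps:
k = -286/95 (k = -3 + 1/(89 - 184) = -3 + 1/(-95) = -3 - 1/95 = -286/95 ≈ -3.0105)
I(v) = (-286/95 + v)/(v + 2*v/(-154 + v)) (I(v) = (v - 286/95)/(v + (v + v)/(v - 154)) = (-286/95 + v)/(v + (2*v)/(-154 + v)) = (-286/95 + v)/(v + 2*v/(-154 + v)))
(-36533 + I(-77))/((-13879 - 525) + 34755) = (-36533 + (1/95)*(44044 - 14916*(-77) + 95*(-77)²)/(-77*(-152 - 77)))/((-13879 - 525) + 34755) = (-36533 + (1/95)*(-1/77)*(44044 + 1148532 + 95*5929)/(-229))/(-14404 + 34755) = (-36533 + (1/95)*(-1/77)*(-1/229)*(44044 + 1148532 + 563255))/20351 = (-36533 + (1/95)*(-1/77)*(-1/229)*1755831)*(1/20351) = (-36533 + 22803/21755)*(1/20351) = -794752612/21755*1/20351 = -794752612/442736005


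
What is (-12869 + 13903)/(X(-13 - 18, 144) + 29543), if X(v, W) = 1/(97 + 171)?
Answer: 25192/719775 ≈ 0.035000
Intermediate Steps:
X(v, W) = 1/268
(-12869 + 13903)/(X(-13 - 18, 144) + 29543) = (-12869 + 13903)/(1/268 + 29543) = 1034/(7917525/268) = 1034*(268/7917525) = 25192/719775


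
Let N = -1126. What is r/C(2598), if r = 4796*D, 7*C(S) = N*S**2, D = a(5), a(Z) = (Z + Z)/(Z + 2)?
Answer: -5995/950006763 ≈ -6.3105e-6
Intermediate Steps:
a(Z) = 2*Z/(2 + Z) (a(Z) = (2*Z)/(2 + Z) = 2*Z/(2 + Z))
D = 10/7 (D = 2*5/(2 + 5) = 2*5/7 = 2*5*(1/7) = 10/7 ≈ 1.4286)
C(S) = -1126*S**2/7 (C(S) = (-1126*S**2)/7 = -1126*S**2/7)
r = 47960/7 (r = 4796*(10/7) = 47960/7 ≈ 6851.4)
r/C(2598) = 47960/(7*((-1126/7*2598**2))) = 47960/(7*((-1126/7*6749604))) = 47960/(7*(-7600054104/7)) = (47960/7)*(-7/7600054104) = -5995/950006763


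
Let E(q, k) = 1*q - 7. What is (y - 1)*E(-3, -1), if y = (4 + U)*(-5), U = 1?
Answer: 260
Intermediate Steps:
E(q, k) = -7 + q (E(q, k) = q - 7 = -7 + q)
y = -25 (y = (4 + 1)*(-5) = 5*(-5) = -25)
(y - 1)*E(-3, -1) = (-25 - 1)*(-7 - 3) = -26*(-10) = 260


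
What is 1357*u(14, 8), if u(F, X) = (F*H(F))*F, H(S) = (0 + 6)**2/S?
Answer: 683928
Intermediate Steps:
H(S) = 36/S (H(S) = 6**2/S = 36/S)
u(F, X) = 36*F (u(F, X) = (F*(36/F))*F = 36*F)
1357*u(14, 8) = 1357*(36*14) = 1357*504 = 683928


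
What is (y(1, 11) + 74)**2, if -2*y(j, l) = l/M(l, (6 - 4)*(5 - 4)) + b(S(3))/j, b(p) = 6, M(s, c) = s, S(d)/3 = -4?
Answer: 19881/4 ≈ 4970.3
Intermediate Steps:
S(d) = -12 (S(d) = 3*(-4) = -12)
y(j, l) = -1/2 - 3/j (y(j, l) = -(l/l + 6/j)/2 = -(1 + 6/j)/2 = -1/2 - 3/j)
(y(1, 11) + 74)**2 = ((1/2)*(-6 - 1*1)/1 + 74)**2 = ((1/2)*1*(-6 - 1) + 74)**2 = ((1/2)*1*(-7) + 74)**2 = (-7/2 + 74)**2 = (141/2)**2 = 19881/4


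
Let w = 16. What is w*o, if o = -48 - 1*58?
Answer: -1696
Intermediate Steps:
o = -106 (o = -48 - 58 = -106)
w*o = 16*(-106) = -1696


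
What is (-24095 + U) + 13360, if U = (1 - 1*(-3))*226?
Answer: -9831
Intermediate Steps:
U = 904 (U = (1 + 3)*226 = 4*226 = 904)
(-24095 + U) + 13360 = (-24095 + 904) + 13360 = -23191 + 13360 = -9831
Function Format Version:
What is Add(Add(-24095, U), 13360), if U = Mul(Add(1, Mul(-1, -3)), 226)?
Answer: -9831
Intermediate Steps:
U = 904 (U = Mul(Add(1, 3), 226) = Mul(4, 226) = 904)
Add(Add(-24095, U), 13360) = Add(Add(-24095, 904), 13360) = Add(-23191, 13360) = -9831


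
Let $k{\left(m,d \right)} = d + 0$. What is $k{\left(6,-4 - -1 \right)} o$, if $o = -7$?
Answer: $21$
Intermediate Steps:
$k{\left(m,d \right)} = d$
$k{\left(6,-4 - -1 \right)} o = \left(-4 - -1\right) \left(-7\right) = \left(-4 + 1\right) \left(-7\right) = \left(-3\right) \left(-7\right) = 21$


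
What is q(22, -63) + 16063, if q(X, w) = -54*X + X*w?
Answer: 13489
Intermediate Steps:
q(22, -63) + 16063 = 22*(-54 - 63) + 16063 = 22*(-117) + 16063 = -2574 + 16063 = 13489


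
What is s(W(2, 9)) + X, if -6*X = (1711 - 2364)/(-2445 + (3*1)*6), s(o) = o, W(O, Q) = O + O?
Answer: 57595/14562 ≈ 3.9552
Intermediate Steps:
W(O, Q) = 2*O
X = -653/14562 (X = -(1711 - 2364)/(6*(-2445 + (3*1)*6)) = -(-653)/(6*(-2445 + 3*6)) = -(-653)/(6*(-2445 + 18)) = -(-653)/(6*(-2427)) = -(-653)*(-1)/(6*2427) = -⅙*653/2427 = -653/14562 ≈ -0.044843)
s(W(2, 9)) + X = 2*2 - 653/14562 = 4 - 653/14562 = 57595/14562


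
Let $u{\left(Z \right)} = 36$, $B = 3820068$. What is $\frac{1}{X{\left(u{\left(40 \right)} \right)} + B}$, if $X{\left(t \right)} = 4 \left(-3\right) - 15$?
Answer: $\frac{1}{3820041} \approx 2.6178 \cdot 10^{-7}$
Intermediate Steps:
$X{\left(t \right)} = -27$ ($X{\left(t \right)} = -12 - 15 = -27$)
$\frac{1}{X{\left(u{\left(40 \right)} \right)} + B} = \frac{1}{-27 + 3820068} = \frac{1}{3820041}$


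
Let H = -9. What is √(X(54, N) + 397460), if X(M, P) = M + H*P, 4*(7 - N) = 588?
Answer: √398774 ≈ 631.49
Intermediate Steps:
N = -140 (N = 7 - ¼*588 = 7 - 147 = -140)
X(M, P) = M - 9*P
√(X(54, N) + 397460) = √((54 - 9*(-140)) + 397460) = √((54 + 1260) + 397460) = √(1314 + 397460) = √398774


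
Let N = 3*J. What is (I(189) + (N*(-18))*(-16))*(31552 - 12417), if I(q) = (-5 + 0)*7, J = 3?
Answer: 48928195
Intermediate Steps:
N = 9 (N = 3*3 = 9)
I(q) = -35 (I(q) = -5*7 = -35)
(I(189) + (N*(-18))*(-16))*(31552 - 12417) = (-35 + (9*(-18))*(-16))*(31552 - 12417) = (-35 - 162*(-16))*19135 = (-35 + 2592)*19135 = 2557*19135 = 48928195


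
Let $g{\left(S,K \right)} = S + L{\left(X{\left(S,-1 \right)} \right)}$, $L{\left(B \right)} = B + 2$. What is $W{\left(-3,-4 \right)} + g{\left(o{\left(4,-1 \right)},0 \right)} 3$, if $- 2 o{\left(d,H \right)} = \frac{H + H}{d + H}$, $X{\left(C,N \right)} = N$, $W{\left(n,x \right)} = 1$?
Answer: $5$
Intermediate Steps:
$L{\left(B \right)} = 2 + B$
$o{\left(d,H \right)} = - \frac{H}{H + d}$ ($o{\left(d,H \right)} = - \frac{\left(H + H\right) \frac{1}{d + H}}{2} = - \frac{2 H \frac{1}{H + d}}{2} = - \frac{H}{H + d}$)
$g{\left(S,K \right)} = 1 + S$ ($g{\left(S,K \right)} = S + \left(2 - 1\right) = S + 1 = 1 + S$)
$W{\left(-3,-4 \right)} + g{\left(o{\left(4,-1 \right)},0 \right)} 3 = 1 + \left(1 - - \frac{1}{-1 + 4}\right) 3 = 1 + \left(1 - - \frac{1}{3}\right) 3 = 1 + \left(1 - \left(-1\right) \frac{1}{3}\right) 3 = 1 + \left(1 + \frac{1}{3}\right) 3 = 1 + \frac{4}{3} \cdot 3 = 1 + 4 = 5$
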